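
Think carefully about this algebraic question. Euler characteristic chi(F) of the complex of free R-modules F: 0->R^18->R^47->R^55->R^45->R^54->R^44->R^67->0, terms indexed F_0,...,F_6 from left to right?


chi = sum (-1)^i * rank:
(-1)^0*18=18
(-1)^1*47=-47
(-1)^2*55=55
(-1)^3*45=-45
(-1)^4*54=54
(-1)^5*44=-44
(-1)^6*67=67
chi=58


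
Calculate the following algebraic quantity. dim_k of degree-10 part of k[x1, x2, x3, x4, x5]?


C(d+n-1,n-1)=C(14,4)=1001


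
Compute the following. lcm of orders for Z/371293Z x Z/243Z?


Exponent = lcm of the cyclic orders; pairwise coprime => product.
13^5*3^5=371293*243=90224199


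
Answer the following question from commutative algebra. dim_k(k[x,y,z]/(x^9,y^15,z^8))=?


Basis: x^iy^jz^k, i<9,j<15,k<8
9*15*8=1080


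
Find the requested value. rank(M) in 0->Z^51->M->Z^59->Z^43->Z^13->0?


Alt sum=0:
(-1)^0*51 + (-1)^1*? + (-1)^2*59 + (-1)^3*43 + (-1)^4*13=0
rank(M)=80


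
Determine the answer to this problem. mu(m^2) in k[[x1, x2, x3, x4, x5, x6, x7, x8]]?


C(n+d-1,d)=C(9,2)=36


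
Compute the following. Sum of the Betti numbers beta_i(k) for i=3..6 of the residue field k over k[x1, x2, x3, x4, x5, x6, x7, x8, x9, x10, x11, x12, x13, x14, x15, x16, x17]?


Koszul resolution: beta_i(k)=C(n,i), n=17
C(17,3)=680, C(17,4)=2380, C(17,5)=6188, C(17,6)=12376
Sum=21624


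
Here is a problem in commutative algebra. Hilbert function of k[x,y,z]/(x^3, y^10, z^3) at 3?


Need i<3, j<10, k<3 with i+j+k=3.
For each i, j ranges over max(0,3-i-2)..min(9,3-i):
  i=0: j in [1,3] -> 3
  i=1: j in [0,2] -> 3
  i=2: j in [0,1] -> 2
H(3) = 3+3+2 = 8


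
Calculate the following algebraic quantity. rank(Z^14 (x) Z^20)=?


rank(M(x)N) = rank(M)*rank(N)
14*20 = 280


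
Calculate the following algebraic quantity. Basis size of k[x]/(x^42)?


Basis: 1,x,...,x^41
dim=42


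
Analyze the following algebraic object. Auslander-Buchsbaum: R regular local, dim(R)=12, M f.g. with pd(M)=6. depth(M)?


pd+depth=depth(R)=12
depth=12-6=6


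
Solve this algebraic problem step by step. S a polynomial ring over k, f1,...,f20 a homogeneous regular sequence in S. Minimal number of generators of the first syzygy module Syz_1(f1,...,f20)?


Regular sequence => Koszul complex is the minimal free resolution.
Syz_1 minimally generated by Koszul relations f_i*e_j - f_j*e_i (i<j): mu(Syz_1) = beta_2 = C(m,2) = m(m-1)/2
m=20
20*19/2 = 190


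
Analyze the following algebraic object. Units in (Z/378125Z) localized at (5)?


Local ring = Z/3125Z.
phi(3125) = 5^4*(5-1) = 2500


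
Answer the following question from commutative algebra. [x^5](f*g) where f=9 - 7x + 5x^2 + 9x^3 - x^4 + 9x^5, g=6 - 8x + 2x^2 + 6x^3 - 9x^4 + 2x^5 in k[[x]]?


[x^5] = sum a_i*b_j, i+j=5
  9*2=18
  -7*-9=63
  5*6=30
  9*2=18
  -1*-8=8
  9*6=54
Sum=191


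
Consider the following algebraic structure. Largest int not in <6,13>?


gcd(6,13)=1 => F=ab-a-b=6*13-6-13=78-19=59


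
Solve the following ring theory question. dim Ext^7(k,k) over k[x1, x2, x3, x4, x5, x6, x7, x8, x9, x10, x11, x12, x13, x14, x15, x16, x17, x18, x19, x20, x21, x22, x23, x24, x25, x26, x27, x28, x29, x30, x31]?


C(n,i)=C(31,7)=2629575


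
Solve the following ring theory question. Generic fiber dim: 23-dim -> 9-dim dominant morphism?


dim(fiber)=dim(X)-dim(Y)=23-9=14


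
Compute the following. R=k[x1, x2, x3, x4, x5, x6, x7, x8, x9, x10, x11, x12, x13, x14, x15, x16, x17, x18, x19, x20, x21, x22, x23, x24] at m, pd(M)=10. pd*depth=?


pd+depth=24
depth=24-10=14
pd*depth=10*14=140


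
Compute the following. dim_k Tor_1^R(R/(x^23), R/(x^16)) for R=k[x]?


Tor_1(R/I,R/J)=(I cap J)/IJ=(x^23)/(x^39)
dim=39-23=min(23,16)=16


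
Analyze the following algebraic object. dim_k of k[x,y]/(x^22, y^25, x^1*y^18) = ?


k[x,y]/I, I = (x^22, y^25, x^1*y^18)
Rect: 22x25=550. Corner: (22-1)x(25-18)=147.
dim = 550-147 = 403


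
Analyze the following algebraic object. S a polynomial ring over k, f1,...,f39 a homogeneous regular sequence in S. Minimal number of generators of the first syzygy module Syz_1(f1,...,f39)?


Regular sequence => Koszul complex is the minimal free resolution.
Syz_1 minimally generated by Koszul relations f_i*e_j - f_j*e_i (i<j): mu(Syz_1) = beta_2 = C(m,2) = m(m-1)/2
m=39
39*38/2 = 741


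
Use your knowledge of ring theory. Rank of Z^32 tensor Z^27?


rank(M(x)N) = rank(M)*rank(N)
32*27 = 864


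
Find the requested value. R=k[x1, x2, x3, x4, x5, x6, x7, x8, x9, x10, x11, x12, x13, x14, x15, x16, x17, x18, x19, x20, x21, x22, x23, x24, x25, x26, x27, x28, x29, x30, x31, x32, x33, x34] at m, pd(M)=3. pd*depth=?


pd+depth=34
depth=34-3=31
pd*depth=3*31=93


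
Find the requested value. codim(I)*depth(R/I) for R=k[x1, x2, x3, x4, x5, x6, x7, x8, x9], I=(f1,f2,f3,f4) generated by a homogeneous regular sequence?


codim=4, depth=dim(R/I)=9-4=5
Product=4*5=20


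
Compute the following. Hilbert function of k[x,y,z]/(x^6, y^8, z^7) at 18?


Need i<6, j<8, k<7 with i+j+k=18.
For each i, j ranges over max(0,18-i-6)..min(7,18-i):
  i=0: j in [12,7] -> 0
  i=1: j in [11,7] -> 0
  i=2: j in [10,7] -> 0
  i=3: j in [9,7] -> 0
  i=4: j in [8,7] -> 0
  i=5: j in [7,7] -> 1
H(18) = 0+0+0+0+0+1 = 1


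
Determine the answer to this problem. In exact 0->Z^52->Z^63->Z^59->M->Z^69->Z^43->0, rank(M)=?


Alt sum=0:
(-1)^0*52 + (-1)^1*63 + (-1)^2*59 + (-1)^3*? + (-1)^4*69 + (-1)^5*43=0
rank(M)=74


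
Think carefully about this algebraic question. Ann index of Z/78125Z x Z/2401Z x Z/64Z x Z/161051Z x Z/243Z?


Exponent = lcm of the cyclic orders; pairwise coprime => product.
5^7*7^4*2^6*11^5*3^5=78125*2401*64*161051*243=469820392965000000


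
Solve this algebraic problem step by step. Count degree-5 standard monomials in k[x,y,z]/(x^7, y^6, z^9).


Need i<7, j<6, k<9 with i+j+k=5.
For each i, j ranges over max(0,5-i-8)..min(5,5-i):
  i=0: j in [0,5] -> 6
  i=1: j in [0,4] -> 5
  i=2: j in [0,3] -> 4
  i=3: j in [0,2] -> 3
  i=4: j in [0,1] -> 2
  i=5: j in [0,0] -> 1
H(5) = 6+5+4+3+2+1 = 21


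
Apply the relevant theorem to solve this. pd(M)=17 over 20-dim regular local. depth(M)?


pd+depth=depth(R)=20
depth=20-17=3


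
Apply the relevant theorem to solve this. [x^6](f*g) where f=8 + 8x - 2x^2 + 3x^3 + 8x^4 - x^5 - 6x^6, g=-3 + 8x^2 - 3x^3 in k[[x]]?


[x^6] = sum a_i*b_j, i+j=6
  3*-3=-9
  8*8=64
  -6*-3=18
Sum=73


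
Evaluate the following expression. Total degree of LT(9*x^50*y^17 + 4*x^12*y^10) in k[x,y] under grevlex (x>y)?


LT: 9*x^50*y^17
deg_x=50, deg_y=17
Total=50+17=67


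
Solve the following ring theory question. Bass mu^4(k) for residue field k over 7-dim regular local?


C(n,i)=C(7,4)=35


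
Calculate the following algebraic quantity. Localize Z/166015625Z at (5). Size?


5-primary part: 166015625=5^10*17
Size=5^10=9765625


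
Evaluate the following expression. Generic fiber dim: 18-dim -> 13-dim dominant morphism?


dim(fiber)=dim(X)-dim(Y)=18-13=5


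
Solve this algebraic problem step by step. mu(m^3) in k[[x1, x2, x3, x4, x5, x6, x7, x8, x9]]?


C(n+d-1,d)=C(11,3)=165


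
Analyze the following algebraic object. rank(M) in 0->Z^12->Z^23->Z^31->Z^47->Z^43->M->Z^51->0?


Alt sum=0:
(-1)^0*12 + (-1)^1*23 + (-1)^2*31 + (-1)^3*47 + (-1)^4*43 + (-1)^5*? + (-1)^6*51=0
rank(M)=67


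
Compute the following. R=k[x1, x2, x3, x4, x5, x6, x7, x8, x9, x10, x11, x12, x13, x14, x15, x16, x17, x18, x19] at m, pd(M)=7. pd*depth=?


pd+depth=19
depth=19-7=12
pd*depth=7*12=84


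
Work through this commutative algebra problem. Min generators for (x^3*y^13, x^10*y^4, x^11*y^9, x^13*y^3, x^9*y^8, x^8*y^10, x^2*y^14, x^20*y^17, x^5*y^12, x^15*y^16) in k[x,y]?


Remove redundant (divisible by others).
x^20*y^17 redundant.
x^11*y^9 redundant.
x^15*y^16 redundant.
Min: x^13*y^3, x^10*y^4, x^9*y^8, x^8*y^10, x^5*y^12, x^3*y^13, x^2*y^14
Count=7


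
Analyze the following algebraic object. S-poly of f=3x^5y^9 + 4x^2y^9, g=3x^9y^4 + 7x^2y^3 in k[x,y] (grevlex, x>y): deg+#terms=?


LT(f)=3x^5y^9, LT(g)=3x^9y^4
lcm(LM)=x^9y^9
S(f,g) (scaled by 9 to clear denominators) = 3x^4*f - 3y^5*g = 12x^6y^9 - 21x^2y^8
2 terms, deg 15.
15+2=17


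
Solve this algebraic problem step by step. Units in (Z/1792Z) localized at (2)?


Local ring = Z/256Z.
phi(256) = 2^7*(2-1) = 128


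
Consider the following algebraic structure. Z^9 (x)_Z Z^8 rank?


rank(M(x)N) = rank(M)*rank(N)
9*8 = 72


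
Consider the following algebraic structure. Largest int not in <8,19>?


gcd(8,19)=1 => F=ab-a-b=8*19-8-19=152-27=125


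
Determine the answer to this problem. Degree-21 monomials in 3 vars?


C(d+n-1,n-1)=C(23,2)=253


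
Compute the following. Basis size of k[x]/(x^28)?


Basis: 1,x,...,x^27
dim=28


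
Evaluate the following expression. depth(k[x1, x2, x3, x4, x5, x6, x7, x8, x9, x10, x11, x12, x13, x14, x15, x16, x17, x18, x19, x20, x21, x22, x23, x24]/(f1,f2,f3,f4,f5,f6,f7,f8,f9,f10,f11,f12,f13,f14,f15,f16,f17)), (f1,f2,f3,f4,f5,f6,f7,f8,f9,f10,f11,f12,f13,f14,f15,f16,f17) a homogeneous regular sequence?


depth(R)=24
depth(R/I)=24-17=7


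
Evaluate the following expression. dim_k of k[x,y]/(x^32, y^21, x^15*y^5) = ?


k[x,y]/I, I = (x^32, y^21, x^15*y^5)
Rect: 32x21=672. Corner: (32-15)x(21-5)=272.
dim = 672-272 = 400


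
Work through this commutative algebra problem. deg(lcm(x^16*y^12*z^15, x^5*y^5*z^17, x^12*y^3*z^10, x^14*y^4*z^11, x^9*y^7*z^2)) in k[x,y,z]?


lcm = componentwise max:
x: max(16,5,12,14,9)=16
y: max(12,5,3,4,7)=12
z: max(15,17,10,11,2)=17
Total=16+12+17=45


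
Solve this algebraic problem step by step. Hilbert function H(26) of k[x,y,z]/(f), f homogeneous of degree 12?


C(28,2)-C(16,2)=378-120=258


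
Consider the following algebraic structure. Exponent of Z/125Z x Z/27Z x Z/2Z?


Exponent = lcm of the cyclic orders; pairwise coprime => product.
5^3*3^3*2^1=125*27*2=6750


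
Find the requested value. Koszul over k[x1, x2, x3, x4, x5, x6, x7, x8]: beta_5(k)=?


C(n,i)=C(8,5)=56


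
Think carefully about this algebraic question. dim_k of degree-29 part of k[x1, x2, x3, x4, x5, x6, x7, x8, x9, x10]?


C(d+n-1,n-1)=C(38,9)=163011640


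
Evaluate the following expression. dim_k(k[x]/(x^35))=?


Basis: 1,x,...,x^34
dim=35


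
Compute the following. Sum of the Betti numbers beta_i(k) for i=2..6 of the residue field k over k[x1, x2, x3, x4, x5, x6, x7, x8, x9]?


Koszul resolution: beta_i(k)=C(n,i), n=9
C(9,2)=36, C(9,3)=84, C(9,4)=126, C(9,5)=126, C(9,6)=84
Sum=456


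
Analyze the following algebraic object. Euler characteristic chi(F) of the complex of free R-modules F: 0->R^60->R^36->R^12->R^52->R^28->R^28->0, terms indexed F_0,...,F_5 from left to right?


chi = sum (-1)^i * rank:
(-1)^0*60=60
(-1)^1*36=-36
(-1)^2*12=12
(-1)^3*52=-52
(-1)^4*28=28
(-1)^5*28=-28
chi=-16


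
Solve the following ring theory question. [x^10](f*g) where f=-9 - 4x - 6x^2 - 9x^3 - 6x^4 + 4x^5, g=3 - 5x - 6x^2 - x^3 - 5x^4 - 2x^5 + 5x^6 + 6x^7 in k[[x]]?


[x^10] = sum a_i*b_j, i+j=10
  -9*6=-54
  -6*5=-30
  4*-2=-8
Sum=-92


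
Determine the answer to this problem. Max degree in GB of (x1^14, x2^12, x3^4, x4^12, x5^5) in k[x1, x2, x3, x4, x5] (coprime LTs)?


Pure powers, coprime LTs => already GB.
Degrees: 14, 12, 4, 12, 5
Max=14


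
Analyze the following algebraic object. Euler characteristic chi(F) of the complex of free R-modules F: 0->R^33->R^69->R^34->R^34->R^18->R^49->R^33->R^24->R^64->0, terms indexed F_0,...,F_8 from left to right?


chi = sum (-1)^i * rank:
(-1)^0*33=33
(-1)^1*69=-69
(-1)^2*34=34
(-1)^3*34=-34
(-1)^4*18=18
(-1)^5*49=-49
(-1)^6*33=33
(-1)^7*24=-24
(-1)^8*64=64
chi=6


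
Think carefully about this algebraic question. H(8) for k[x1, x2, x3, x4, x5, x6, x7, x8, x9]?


C(d+n-1,n-1)=C(16,8)=12870


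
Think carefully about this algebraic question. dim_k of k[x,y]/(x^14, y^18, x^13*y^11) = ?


k[x,y]/I, I = (x^14, y^18, x^13*y^11)
Rect: 14x18=252. Corner: (14-13)x(18-11)=7.
dim = 252-7 = 245


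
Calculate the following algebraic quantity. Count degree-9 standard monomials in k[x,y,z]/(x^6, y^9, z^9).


Need i<6, j<9, k<9 with i+j+k=9.
For each i, j ranges over max(0,9-i-8)..min(8,9-i):
  i=0: j in [1,8] -> 8
  i=1: j in [0,8] -> 9
  i=2: j in [0,7] -> 8
  i=3: j in [0,6] -> 7
  i=4: j in [0,5] -> 6
  i=5: j in [0,4] -> 5
H(9) = 8+9+8+7+6+5 = 43


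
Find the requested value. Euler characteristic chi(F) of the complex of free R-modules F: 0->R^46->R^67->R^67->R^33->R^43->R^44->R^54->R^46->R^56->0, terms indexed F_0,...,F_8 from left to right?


chi = sum (-1)^i * rank:
(-1)^0*46=46
(-1)^1*67=-67
(-1)^2*67=67
(-1)^3*33=-33
(-1)^4*43=43
(-1)^5*44=-44
(-1)^6*54=54
(-1)^7*46=-46
(-1)^8*56=56
chi=76


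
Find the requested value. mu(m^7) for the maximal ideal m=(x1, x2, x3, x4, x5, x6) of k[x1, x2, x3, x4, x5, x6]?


Graded Nakayama: mu(m^d) = dim_k (m^d/m^(d+1)) = #degree-7 monomials in 6 vars
C(n+d-1,d)=C(12,7)=792


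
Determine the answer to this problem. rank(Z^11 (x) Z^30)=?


rank(M(x)N) = rank(M)*rank(N)
11*30 = 330


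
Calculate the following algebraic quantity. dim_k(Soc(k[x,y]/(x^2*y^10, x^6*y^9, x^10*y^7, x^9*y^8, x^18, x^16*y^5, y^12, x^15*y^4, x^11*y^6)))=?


Socle = ann(m) = span of standard monomials u with x*u, y*u in I (staircase corners).
Redundant generators: x^16*y^5
Minimal generators: x^18, x^15*y^4, x^11*y^6, x^10*y^7, x^9*y^8, x^6*y^9, x^2*y^10, y^12
Corners: xy^11, x^5y^9, x^8y^8, x^9y^7, x^10y^6, x^14y^5, x^17y^3
Socle dim=7


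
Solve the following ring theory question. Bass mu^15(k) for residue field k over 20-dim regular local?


C(n,i)=C(20,15)=15504


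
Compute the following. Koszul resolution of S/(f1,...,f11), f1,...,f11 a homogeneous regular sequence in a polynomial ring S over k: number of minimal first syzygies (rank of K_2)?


Regular sequence => Koszul complex is the minimal free resolution.
Syz_1 minimally generated by Koszul relations f_i*e_j - f_j*e_i (i<j): mu(Syz_1) = beta_2 = C(m,2) = m(m-1)/2
m=11
11*10/2 = 55


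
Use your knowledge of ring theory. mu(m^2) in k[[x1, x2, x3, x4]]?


C(n+d-1,d)=C(5,2)=10


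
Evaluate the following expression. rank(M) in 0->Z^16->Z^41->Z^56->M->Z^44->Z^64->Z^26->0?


Alt sum=0:
(-1)^0*16 + (-1)^1*41 + (-1)^2*56 + (-1)^3*? + (-1)^4*44 + (-1)^5*64 + (-1)^6*26=0
rank(M)=37


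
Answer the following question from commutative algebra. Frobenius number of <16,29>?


gcd(16,29)=1 => F=ab-a-b=16*29-16-29=464-45=419


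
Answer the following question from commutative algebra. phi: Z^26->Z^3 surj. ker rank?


rank(ker) = 26-3 = 23


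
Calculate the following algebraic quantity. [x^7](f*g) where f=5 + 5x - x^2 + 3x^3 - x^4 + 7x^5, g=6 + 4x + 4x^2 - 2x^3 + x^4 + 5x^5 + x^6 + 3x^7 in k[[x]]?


[x^7] = sum a_i*b_j, i+j=7
  5*3=15
  5*1=5
  -1*5=-5
  3*1=3
  -1*-2=2
  7*4=28
Sum=48


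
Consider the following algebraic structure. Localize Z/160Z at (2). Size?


2-primary part: 160=2^5*5
Size=2^5=32


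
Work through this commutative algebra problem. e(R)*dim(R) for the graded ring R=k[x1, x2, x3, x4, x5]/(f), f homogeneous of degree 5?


e(R)=deg(f)=5, dim(R)=5-1=4
e*dim=5*4=20


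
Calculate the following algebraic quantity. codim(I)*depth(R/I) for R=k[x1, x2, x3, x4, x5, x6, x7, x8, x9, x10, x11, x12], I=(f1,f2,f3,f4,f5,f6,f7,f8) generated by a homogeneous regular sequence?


codim=8, depth=dim(R/I)=12-8=4
Product=8*4=32


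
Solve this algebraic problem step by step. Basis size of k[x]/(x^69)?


Basis: 1,x,...,x^68
dim=69


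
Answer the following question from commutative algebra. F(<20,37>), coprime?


gcd(20,37)=1 => F=ab-a-b=20*37-20-37=740-57=683


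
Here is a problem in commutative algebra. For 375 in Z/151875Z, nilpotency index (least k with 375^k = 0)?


375^k mod 151875:
k=1: 375
k=2: 140625
k=3: 33750
k=4: 50625
k=5: 0
First zero at k = 5


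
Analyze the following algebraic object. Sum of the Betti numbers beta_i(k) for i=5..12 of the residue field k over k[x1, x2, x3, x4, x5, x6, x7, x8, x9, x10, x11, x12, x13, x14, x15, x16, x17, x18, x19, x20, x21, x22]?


Koszul resolution: beta_i(k)=C(n,i), n=22
C(22,5)=26334, C(22,6)=74613, C(22,7)=170544, C(22,8)=319770, C(22,9)=497420, C(22,10)=646646, C(22,11)=705432, C(22,12)=646646
Sum=3087405


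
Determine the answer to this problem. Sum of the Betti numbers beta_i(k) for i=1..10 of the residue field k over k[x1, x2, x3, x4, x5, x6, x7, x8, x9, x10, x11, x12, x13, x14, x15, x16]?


Koszul resolution: beta_i(k)=C(n,i), n=16
C(16,1)=16, C(16,2)=120, C(16,3)=560, C(16,4)=1820, C(16,5)=4368, C(16,6)=8008, C(16,7)=11440, C(16,8)=12870, C(16,9)=11440, C(16,10)=8008
Sum=58650


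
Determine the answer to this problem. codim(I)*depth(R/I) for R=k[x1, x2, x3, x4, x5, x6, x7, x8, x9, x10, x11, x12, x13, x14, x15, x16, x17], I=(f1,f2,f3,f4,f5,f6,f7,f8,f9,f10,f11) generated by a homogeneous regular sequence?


codim=11, depth=dim(R/I)=17-11=6
Product=11*6=66


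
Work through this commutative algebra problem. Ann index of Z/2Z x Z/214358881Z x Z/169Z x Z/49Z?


Exponent = lcm of the cyclic orders; pairwise coprime => product.
2^1*11^8*13^2*7^2=2*214358881*169*49=3550211787122


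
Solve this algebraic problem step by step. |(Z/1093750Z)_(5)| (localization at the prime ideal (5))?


5-primary part: 1093750=5^7*14
Size=5^7=78125


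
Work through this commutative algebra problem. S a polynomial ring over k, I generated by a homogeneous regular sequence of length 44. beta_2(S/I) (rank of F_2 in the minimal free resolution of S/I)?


Regular sequence => Koszul complex is the minimal free resolution.
Syz_1 minimally generated by Koszul relations f_i*e_j - f_j*e_i (i<j): mu(Syz_1) = beta_2 = C(m,2) = m(m-1)/2
m=44
44*43/2 = 946


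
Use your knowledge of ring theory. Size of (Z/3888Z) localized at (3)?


3-primary part: 3888=3^5*16
Size=3^5=243


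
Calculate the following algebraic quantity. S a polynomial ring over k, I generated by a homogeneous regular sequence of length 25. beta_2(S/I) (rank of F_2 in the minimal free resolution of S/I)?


Regular sequence => Koszul complex is the minimal free resolution.
Syz_1 minimally generated by Koszul relations f_i*e_j - f_j*e_i (i<j): mu(Syz_1) = beta_2 = C(m,2) = m(m-1)/2
m=25
25*24/2 = 300


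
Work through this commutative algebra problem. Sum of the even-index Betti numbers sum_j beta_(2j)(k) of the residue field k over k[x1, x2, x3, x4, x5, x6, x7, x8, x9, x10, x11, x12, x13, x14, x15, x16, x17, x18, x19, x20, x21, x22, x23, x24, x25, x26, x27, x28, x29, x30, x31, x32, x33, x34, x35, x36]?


Koszul resolution: beta_i(k)=C(n,i), n=36
sum_even C(36,i) = 2^(n-1) = 2^35 = 34359738368


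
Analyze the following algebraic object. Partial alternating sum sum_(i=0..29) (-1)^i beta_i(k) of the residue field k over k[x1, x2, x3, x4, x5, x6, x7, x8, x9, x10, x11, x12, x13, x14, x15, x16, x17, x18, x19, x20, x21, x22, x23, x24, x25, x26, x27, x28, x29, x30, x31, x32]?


Koszul resolution: beta_i(k)=C(n,i), n=32
sum_(i=0..p) (-1)^i C(n,i) = (-1)^p C(n-1,p)
(-1)^29*C(31,29) = (-1)^29*465 = -465


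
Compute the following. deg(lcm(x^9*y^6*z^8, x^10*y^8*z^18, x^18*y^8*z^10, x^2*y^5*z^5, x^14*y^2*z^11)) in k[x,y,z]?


lcm = componentwise max:
x: max(9,10,18,2,14)=18
y: max(6,8,8,5,2)=8
z: max(8,18,10,5,11)=18
Total=18+8+18=44


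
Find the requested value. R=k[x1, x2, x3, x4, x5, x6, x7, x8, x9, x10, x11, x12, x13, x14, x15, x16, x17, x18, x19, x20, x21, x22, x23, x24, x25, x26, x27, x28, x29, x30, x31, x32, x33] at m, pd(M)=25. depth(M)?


pd+depth=depth(R)=33
depth=33-25=8


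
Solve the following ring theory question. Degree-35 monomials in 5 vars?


C(d+n-1,n-1)=C(39,4)=82251


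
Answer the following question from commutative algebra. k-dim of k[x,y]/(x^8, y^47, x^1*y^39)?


k[x,y]/I, I = (x^8, y^47, x^1*y^39)
Rect: 8x47=376. Corner: (8-1)x(47-39)=56.
dim = 376-56 = 320


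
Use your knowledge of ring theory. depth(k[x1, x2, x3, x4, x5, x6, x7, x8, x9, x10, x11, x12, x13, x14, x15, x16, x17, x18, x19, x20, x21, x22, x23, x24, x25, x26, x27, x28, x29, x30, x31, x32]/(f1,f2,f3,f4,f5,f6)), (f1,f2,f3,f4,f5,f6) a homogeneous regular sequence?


depth(R)=32
depth(R/I)=32-6=26


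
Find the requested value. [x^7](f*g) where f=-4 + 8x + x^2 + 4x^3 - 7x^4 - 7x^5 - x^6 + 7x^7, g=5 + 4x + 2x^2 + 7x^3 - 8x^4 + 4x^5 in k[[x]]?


[x^7] = sum a_i*b_j, i+j=7
  1*4=4
  4*-8=-32
  -7*7=-49
  -7*2=-14
  -1*4=-4
  7*5=35
Sum=-60


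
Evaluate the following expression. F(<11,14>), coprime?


gcd(11,14)=1 => F=ab-a-b=11*14-11-14=154-25=129


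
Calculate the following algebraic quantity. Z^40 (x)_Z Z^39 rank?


rank(M(x)N) = rank(M)*rank(N)
40*39 = 1560


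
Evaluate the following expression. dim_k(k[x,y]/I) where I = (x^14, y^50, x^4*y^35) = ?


k[x,y]/I, I = (x^14, y^50, x^4*y^35)
Rect: 14x50=700. Corner: (14-4)x(50-35)=150.
dim = 700-150 = 550


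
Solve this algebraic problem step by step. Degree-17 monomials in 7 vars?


C(d+n-1,n-1)=C(23,6)=100947


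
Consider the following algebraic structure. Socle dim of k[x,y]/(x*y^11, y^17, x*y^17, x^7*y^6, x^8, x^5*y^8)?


Socle = ann(m) = span of standard monomials u with x*u, y*u in I (staircase corners).
Redundant generators: x*y^17
Minimal generators: x^8, x^7*y^6, x^5*y^8, x*y^11, y^17
Corners: y^16, x^4y^10, x^6y^7, x^7y^5
Socle dim=4


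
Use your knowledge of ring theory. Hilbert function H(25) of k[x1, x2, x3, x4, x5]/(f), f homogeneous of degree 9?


C(29,4)-C(20,4)=23751-4845=18906


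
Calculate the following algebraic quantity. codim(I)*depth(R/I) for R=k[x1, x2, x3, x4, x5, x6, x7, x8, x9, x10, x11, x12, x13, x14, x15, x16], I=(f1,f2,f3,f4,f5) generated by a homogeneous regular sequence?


codim=5, depth=dim(R/I)=16-5=11
Product=5*11=55


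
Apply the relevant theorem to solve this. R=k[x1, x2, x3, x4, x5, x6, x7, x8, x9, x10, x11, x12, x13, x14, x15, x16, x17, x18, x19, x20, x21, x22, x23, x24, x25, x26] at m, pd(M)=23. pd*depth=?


pd+depth=26
depth=26-23=3
pd*depth=23*3=69


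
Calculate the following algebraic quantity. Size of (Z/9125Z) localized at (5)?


5-primary part: 9125=5^3*73
Size=5^3=125


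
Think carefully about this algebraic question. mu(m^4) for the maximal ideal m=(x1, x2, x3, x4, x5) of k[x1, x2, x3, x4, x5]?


Graded Nakayama: mu(m^d) = dim_k (m^d/m^(d+1)) = #degree-4 monomials in 5 vars
C(n+d-1,d)=C(8,4)=70


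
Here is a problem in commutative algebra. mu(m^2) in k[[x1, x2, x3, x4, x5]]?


C(n+d-1,d)=C(6,2)=15


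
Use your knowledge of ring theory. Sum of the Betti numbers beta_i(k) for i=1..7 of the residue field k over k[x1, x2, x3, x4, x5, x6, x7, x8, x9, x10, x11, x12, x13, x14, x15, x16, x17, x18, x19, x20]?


Koszul resolution: beta_i(k)=C(n,i), n=20
C(20,1)=20, C(20,2)=190, C(20,3)=1140, C(20,4)=4845, C(20,5)=15504, C(20,6)=38760, C(20,7)=77520
Sum=137979


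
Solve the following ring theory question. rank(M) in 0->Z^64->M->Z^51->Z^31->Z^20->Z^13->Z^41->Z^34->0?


Alt sum=0:
(-1)^0*64 + (-1)^1*? + (-1)^2*51 + (-1)^3*31 + (-1)^4*20 + (-1)^5*13 + (-1)^6*41 + (-1)^7*34=0
rank(M)=98


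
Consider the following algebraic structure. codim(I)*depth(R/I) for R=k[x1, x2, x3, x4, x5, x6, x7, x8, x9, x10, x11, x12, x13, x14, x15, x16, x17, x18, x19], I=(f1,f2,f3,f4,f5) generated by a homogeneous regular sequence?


codim=5, depth=dim(R/I)=19-5=14
Product=5*14=70


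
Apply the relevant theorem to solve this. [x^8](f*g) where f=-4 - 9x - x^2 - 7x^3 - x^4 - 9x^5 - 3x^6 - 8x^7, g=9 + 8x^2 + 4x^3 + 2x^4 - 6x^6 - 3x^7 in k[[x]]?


[x^8] = sum a_i*b_j, i+j=8
  -9*-3=27
  -1*-6=6
  -1*2=-2
  -9*4=-36
  -3*8=-24
Sum=-29


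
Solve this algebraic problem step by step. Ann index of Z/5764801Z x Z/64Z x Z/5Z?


Exponent = lcm of the cyclic orders; pairwise coprime => product.
7^8*2^6*5^1=5764801*64*5=1844736320


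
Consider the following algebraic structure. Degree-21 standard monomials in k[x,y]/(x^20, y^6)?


k[x,y], I = (x^20, y^6), d = 21
Need i < 20 and d-i < 6.
Range: 16 <= i <= 19.
H(21) = 4


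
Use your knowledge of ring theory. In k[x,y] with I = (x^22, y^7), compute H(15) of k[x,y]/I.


k[x,y], I = (x^22, y^7), d = 15
Need i < 22 and d-i < 7.
Range: 9 <= i <= 15.
H(15) = 7


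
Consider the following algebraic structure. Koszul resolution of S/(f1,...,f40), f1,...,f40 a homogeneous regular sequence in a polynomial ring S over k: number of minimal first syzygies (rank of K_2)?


Regular sequence => Koszul complex is the minimal free resolution.
Syz_1 minimally generated by Koszul relations f_i*e_j - f_j*e_i (i<j): mu(Syz_1) = beta_2 = C(m,2) = m(m-1)/2
m=40
40*39/2 = 780


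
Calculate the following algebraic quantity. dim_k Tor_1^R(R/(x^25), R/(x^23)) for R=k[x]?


Tor_1(R/I,R/J)=(I cap J)/IJ=(x^25)/(x^48)
dim=48-25=min(25,23)=23


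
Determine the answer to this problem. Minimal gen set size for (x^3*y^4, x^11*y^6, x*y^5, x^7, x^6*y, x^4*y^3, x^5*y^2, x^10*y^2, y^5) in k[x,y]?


Remove redundant (divisible by others).
x^10*y^2 redundant.
x^11*y^6 redundant.
x*y^5 redundant.
Min: x^7, x^6*y, x^5*y^2, x^4*y^3, x^3*y^4, y^5
Count=6


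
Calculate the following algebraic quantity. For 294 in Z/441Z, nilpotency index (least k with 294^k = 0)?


294^k mod 441:
k=1: 294
k=2: 0
First zero at k = 2


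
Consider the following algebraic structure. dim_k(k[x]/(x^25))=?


Basis: 1,x,...,x^24
dim=25


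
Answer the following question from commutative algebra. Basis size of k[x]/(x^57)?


Basis: 1,x,...,x^56
dim=57


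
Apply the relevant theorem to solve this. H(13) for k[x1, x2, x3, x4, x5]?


C(d+n-1,n-1)=C(17,4)=2380


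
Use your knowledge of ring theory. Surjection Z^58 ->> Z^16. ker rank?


rank(ker) = 58-16 = 42


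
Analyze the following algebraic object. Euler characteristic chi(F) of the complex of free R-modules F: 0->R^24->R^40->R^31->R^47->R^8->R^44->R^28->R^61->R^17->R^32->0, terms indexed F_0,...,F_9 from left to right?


chi = sum (-1)^i * rank:
(-1)^0*24=24
(-1)^1*40=-40
(-1)^2*31=31
(-1)^3*47=-47
(-1)^4*8=8
(-1)^5*44=-44
(-1)^6*28=28
(-1)^7*61=-61
(-1)^8*17=17
(-1)^9*32=-32
chi=-116


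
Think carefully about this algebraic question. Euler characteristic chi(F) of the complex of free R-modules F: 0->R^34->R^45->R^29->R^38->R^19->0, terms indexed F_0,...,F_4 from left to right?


chi = sum (-1)^i * rank:
(-1)^0*34=34
(-1)^1*45=-45
(-1)^2*29=29
(-1)^3*38=-38
(-1)^4*19=19
chi=-1


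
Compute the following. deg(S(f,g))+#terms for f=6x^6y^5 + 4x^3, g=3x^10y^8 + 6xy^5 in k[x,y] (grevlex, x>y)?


LT(f)=6x^6y^5, LT(g)=3x^10y^8
lcm(LM)=x^10y^8
S(f,g) (scaled by 18 to clear denominators) = 3x^4y^3*f - 6*g = 12x^7y^3 - 36xy^5
2 terms, deg 10.
10+2=12


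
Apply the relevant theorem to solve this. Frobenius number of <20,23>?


gcd(20,23)=1 => F=ab-a-b=20*23-20-23=460-43=417


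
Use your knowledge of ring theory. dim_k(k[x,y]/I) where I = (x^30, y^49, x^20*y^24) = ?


k[x,y]/I, I = (x^30, y^49, x^20*y^24)
Rect: 30x49=1470. Corner: (30-20)x(49-24)=250.
dim = 1470-250 = 1220


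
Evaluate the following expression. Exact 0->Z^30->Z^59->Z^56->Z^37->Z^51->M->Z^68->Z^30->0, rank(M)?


Alt sum=0:
(-1)^0*30 + (-1)^1*59 + (-1)^2*56 + (-1)^3*37 + (-1)^4*51 + (-1)^5*? + (-1)^6*68 + (-1)^7*30=0
rank(M)=79


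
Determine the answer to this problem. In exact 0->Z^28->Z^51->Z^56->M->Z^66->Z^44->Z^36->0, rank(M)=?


Alt sum=0:
(-1)^0*28 + (-1)^1*51 + (-1)^2*56 + (-1)^3*? + (-1)^4*66 + (-1)^5*44 + (-1)^6*36=0
rank(M)=91


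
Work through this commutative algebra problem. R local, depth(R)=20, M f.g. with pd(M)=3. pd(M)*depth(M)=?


pd+depth=20
depth=20-3=17
pd*depth=3*17=51


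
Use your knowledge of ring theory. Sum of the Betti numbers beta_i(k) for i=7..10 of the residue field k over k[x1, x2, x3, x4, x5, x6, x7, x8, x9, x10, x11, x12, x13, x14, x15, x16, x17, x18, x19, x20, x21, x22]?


Koszul resolution: beta_i(k)=C(n,i), n=22
C(22,7)=170544, C(22,8)=319770, C(22,9)=497420, C(22,10)=646646
Sum=1634380


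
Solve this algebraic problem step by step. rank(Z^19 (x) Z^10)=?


rank(M(x)N) = rank(M)*rank(N)
19*10 = 190


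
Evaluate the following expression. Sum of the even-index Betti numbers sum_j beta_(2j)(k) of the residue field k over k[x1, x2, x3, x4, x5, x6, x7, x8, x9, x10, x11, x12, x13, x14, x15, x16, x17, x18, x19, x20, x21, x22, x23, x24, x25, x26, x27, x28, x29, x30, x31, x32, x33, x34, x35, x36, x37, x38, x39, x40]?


Koszul resolution: beta_i(k)=C(n,i), n=40
sum_even C(40,i) = 2^(n-1) = 2^39 = 549755813888


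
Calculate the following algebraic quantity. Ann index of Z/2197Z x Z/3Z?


Exponent = lcm of the cyclic orders; pairwise coprime => product.
13^3*3^1=2197*3=6591


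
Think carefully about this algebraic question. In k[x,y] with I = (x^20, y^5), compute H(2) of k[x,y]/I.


k[x,y], I = (x^20, y^5), d = 2
Need i < 20 and d-i < 5.
Range: 0 <= i <= 2.
H(2) = 3


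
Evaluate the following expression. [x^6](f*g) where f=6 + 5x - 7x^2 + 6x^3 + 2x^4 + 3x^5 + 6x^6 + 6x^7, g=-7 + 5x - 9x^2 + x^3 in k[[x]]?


[x^6] = sum a_i*b_j, i+j=6
  6*1=6
  2*-9=-18
  3*5=15
  6*-7=-42
Sum=-39


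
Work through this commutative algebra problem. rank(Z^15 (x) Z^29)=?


rank(M(x)N) = rank(M)*rank(N)
15*29 = 435


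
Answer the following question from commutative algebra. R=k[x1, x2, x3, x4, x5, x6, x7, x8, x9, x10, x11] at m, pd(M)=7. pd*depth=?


pd+depth=11
depth=11-7=4
pd*depth=7*4=28


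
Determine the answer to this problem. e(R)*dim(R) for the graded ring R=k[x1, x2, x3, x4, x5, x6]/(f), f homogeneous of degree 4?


e(R)=deg(f)=4, dim(R)=6-1=5
e*dim=4*5=20


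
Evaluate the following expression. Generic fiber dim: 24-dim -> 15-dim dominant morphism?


dim(fiber)=dim(X)-dim(Y)=24-15=9


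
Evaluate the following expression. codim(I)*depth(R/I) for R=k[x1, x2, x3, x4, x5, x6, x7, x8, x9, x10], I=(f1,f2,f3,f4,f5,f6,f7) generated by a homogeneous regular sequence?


codim=7, depth=dim(R/I)=10-7=3
Product=7*3=21


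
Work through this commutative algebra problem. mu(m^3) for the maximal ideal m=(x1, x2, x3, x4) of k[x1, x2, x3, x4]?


Graded Nakayama: mu(m^d) = dim_k (m^d/m^(d+1)) = #degree-3 monomials in 4 vars
C(n+d-1,d)=C(6,3)=20


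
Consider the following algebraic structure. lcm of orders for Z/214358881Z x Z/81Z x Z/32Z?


Exponent = lcm of the cyclic orders; pairwise coprime => product.
11^8*3^4*2^5=214358881*81*32=555618219552


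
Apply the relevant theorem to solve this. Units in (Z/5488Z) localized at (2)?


Local ring = Z/16Z.
phi(16) = 2^3*(2-1) = 8


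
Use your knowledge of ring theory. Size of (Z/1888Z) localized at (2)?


2-primary part: 1888=2^5*59
Size=2^5=32


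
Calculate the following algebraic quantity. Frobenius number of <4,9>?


gcd(4,9)=1 => F=ab-a-b=4*9-4-9=36-13=23


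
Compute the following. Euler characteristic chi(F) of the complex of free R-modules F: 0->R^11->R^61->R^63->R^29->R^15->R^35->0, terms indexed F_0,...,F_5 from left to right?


chi = sum (-1)^i * rank:
(-1)^0*11=11
(-1)^1*61=-61
(-1)^2*63=63
(-1)^3*29=-29
(-1)^4*15=15
(-1)^5*35=-35
chi=-36


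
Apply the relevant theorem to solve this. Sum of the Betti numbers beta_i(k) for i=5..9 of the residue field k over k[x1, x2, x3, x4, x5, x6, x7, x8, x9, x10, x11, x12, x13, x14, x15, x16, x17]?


Koszul resolution: beta_i(k)=C(n,i), n=17
C(17,5)=6188, C(17,6)=12376, C(17,7)=19448, C(17,8)=24310, C(17,9)=24310
Sum=86632


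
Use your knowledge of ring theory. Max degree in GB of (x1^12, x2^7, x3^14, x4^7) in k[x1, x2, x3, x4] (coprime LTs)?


Pure powers, coprime LTs => already GB.
Degrees: 12, 7, 14, 7
Max=14


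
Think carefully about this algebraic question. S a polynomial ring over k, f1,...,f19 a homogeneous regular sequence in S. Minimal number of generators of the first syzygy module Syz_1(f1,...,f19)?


Regular sequence => Koszul complex is the minimal free resolution.
Syz_1 minimally generated by Koszul relations f_i*e_j - f_j*e_i (i<j): mu(Syz_1) = beta_2 = C(m,2) = m(m-1)/2
m=19
19*18/2 = 171


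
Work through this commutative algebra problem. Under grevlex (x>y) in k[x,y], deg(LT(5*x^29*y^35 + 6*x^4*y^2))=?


LT: 5*x^29*y^35
deg_x=29, deg_y=35
Total=29+35=64


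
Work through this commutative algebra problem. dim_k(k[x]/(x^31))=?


Basis: 1,x,...,x^30
dim=31


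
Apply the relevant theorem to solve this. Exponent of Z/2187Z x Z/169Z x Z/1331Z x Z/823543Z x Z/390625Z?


Exponent = lcm of the cyclic orders; pairwise coprime => product.
3^7*13^2*11^3*7^7*5^8=2187*169*1331*823543*390625=158255880985937109375


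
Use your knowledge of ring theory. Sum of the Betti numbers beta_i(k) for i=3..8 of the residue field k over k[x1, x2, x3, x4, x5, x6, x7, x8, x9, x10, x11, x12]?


Koszul resolution: beta_i(k)=C(n,i), n=12
C(12,3)=220, C(12,4)=495, C(12,5)=792, C(12,6)=924, C(12,7)=792, C(12,8)=495
Sum=3718


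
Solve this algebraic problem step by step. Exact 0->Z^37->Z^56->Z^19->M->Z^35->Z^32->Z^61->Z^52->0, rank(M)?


Alt sum=0:
(-1)^0*37 + (-1)^1*56 + (-1)^2*19 + (-1)^3*? + (-1)^4*35 + (-1)^5*32 + (-1)^6*61 + (-1)^7*52=0
rank(M)=12


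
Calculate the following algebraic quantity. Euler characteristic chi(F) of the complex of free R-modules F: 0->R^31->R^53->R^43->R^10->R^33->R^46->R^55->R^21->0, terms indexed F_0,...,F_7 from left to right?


chi = sum (-1)^i * rank:
(-1)^0*31=31
(-1)^1*53=-53
(-1)^2*43=43
(-1)^3*10=-10
(-1)^4*33=33
(-1)^5*46=-46
(-1)^6*55=55
(-1)^7*21=-21
chi=32


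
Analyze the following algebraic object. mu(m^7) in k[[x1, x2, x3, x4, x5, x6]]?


C(n+d-1,d)=C(12,7)=792


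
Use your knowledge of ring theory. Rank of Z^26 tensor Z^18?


rank(M(x)N) = rank(M)*rank(N)
26*18 = 468


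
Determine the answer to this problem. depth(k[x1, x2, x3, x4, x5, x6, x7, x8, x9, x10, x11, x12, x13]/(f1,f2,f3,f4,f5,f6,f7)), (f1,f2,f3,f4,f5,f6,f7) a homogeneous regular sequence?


depth(R)=13
depth(R/I)=13-7=6


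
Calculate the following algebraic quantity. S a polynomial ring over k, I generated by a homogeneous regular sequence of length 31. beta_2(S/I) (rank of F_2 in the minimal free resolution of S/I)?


Regular sequence => Koszul complex is the minimal free resolution.
Syz_1 minimally generated by Koszul relations f_i*e_j - f_j*e_i (i<j): mu(Syz_1) = beta_2 = C(m,2) = m(m-1)/2
m=31
31*30/2 = 465


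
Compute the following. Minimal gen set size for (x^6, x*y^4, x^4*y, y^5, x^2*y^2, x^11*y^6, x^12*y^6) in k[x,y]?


Remove redundant (divisible by others).
x^12*y^6 redundant.
x^11*y^6 redundant.
Min: x^6, x^4*y, x^2*y^2, x*y^4, y^5
Count=5


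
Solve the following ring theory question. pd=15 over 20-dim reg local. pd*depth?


pd+depth=20
depth=20-15=5
pd*depth=15*5=75


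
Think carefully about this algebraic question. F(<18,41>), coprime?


gcd(18,41)=1 => F=ab-a-b=18*41-18-41=738-59=679


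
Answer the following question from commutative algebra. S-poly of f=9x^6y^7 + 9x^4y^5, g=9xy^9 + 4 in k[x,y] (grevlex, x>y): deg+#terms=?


LT(f)=9x^6y^7, LT(g)=9xy^9
lcm(LM)=x^6y^9
S(f,g) (scaled by 81 to clear denominators) = 9y^2*f - 9x^5*g = 81x^4y^7 - 36x^5
2 terms, deg 11.
11+2=13


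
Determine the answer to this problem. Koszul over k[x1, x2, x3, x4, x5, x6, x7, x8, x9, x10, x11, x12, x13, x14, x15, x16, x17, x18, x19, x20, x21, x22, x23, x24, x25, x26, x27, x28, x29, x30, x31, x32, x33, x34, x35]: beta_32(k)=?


C(n,i)=C(35,32)=6545


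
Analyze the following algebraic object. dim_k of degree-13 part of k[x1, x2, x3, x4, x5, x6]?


C(d+n-1,n-1)=C(18,5)=8568


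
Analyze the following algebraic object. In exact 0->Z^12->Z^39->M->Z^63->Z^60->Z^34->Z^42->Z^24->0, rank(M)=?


Alt sum=0:
(-1)^0*12 + (-1)^1*39 + (-1)^2*? + (-1)^3*63 + (-1)^4*60 + (-1)^5*34 + (-1)^6*42 + (-1)^7*24=0
rank(M)=46


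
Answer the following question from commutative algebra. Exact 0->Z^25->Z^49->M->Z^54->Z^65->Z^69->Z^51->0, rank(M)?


Alt sum=0:
(-1)^0*25 + (-1)^1*49 + (-1)^2*? + (-1)^3*54 + (-1)^4*65 + (-1)^5*69 + (-1)^6*51=0
rank(M)=31


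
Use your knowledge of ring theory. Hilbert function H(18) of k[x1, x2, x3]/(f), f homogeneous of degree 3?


C(20,2)-C(17,2)=190-136=54


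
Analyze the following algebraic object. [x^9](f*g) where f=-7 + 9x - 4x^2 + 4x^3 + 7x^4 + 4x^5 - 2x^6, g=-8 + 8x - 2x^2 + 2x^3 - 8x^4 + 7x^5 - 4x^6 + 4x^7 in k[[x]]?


[x^9] = sum a_i*b_j, i+j=9
  -4*4=-16
  4*-4=-16
  7*7=49
  4*-8=-32
  -2*2=-4
Sum=-19


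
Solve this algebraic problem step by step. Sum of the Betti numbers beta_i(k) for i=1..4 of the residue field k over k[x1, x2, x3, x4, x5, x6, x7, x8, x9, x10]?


Koszul resolution: beta_i(k)=C(n,i), n=10
C(10,1)=10, C(10,2)=45, C(10,3)=120, C(10,4)=210
Sum=385


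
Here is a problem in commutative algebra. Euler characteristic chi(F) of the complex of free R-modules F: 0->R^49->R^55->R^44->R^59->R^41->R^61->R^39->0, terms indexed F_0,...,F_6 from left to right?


chi = sum (-1)^i * rank:
(-1)^0*49=49
(-1)^1*55=-55
(-1)^2*44=44
(-1)^3*59=-59
(-1)^4*41=41
(-1)^5*61=-61
(-1)^6*39=39
chi=-2


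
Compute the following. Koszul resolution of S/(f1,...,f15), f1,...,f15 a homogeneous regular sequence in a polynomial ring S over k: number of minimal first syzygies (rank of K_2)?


Regular sequence => Koszul complex is the minimal free resolution.
Syz_1 minimally generated by Koszul relations f_i*e_j - f_j*e_i (i<j): mu(Syz_1) = beta_2 = C(m,2) = m(m-1)/2
m=15
15*14/2 = 105


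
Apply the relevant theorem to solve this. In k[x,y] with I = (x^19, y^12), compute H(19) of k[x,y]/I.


k[x,y], I = (x^19, y^12), d = 19
Need i < 19 and d-i < 12.
Range: 8 <= i <= 18.
H(19) = 11


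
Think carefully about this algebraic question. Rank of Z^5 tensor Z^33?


rank(M(x)N) = rank(M)*rank(N)
5*33 = 165


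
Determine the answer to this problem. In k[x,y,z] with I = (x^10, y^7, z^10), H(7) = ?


Need i<10, j<7, k<10 with i+j+k=7.
For each i, j ranges over max(0,7-i-9)..min(6,7-i):
  i=0: j in [0,6] -> 7
  i=1: j in [0,6] -> 7
  i=2: j in [0,5] -> 6
  i=3: j in [0,4] -> 5
  i=4: j in [0,3] -> 4
  i=5: j in [0,2] -> 3
  i=6: j in [0,1] -> 2
  i=7: j in [0,0] -> 1
H(7) = 7+7+6+5+4+3+2+1 = 35


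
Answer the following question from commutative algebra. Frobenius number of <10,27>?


gcd(10,27)=1 => F=ab-a-b=10*27-10-27=270-37=233


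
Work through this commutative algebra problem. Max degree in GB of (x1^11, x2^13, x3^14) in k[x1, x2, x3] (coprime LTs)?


Pure powers, coprime LTs => already GB.
Degrees: 11, 13, 14
Max=14


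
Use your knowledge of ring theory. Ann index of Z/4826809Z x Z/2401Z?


Exponent = lcm of the cyclic orders; pairwise coprime => product.
13^6*7^4=4826809*2401=11589168409


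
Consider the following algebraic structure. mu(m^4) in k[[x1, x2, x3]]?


C(n+d-1,d)=C(6,4)=15


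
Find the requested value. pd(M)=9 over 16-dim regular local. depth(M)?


pd+depth=depth(R)=16
depth=16-9=7


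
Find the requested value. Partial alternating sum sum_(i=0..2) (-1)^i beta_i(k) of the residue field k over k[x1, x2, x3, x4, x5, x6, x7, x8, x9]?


Koszul resolution: beta_i(k)=C(n,i), n=9
sum_(i=0..p) (-1)^i C(n,i) = (-1)^p C(n-1,p)
(-1)^2*C(8,2) = (-1)^2*28 = 28


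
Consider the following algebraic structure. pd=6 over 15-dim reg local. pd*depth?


pd+depth=15
depth=15-6=9
pd*depth=6*9=54


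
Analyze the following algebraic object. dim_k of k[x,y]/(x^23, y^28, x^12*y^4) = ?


k[x,y]/I, I = (x^23, y^28, x^12*y^4)
Rect: 23x28=644. Corner: (23-12)x(28-4)=264.
dim = 644-264 = 380
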